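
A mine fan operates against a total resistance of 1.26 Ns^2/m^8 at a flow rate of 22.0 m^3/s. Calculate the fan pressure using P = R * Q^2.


Compute Q^2:
Q^2 = 22.0^2 = 484.0
Compute pressure:
P = R * Q^2 = 1.26 * 484.0
= 609.84 Pa

609.84 Pa


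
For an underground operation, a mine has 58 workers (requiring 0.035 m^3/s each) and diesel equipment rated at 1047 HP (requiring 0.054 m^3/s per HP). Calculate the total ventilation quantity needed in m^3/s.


Airflow for workers:
Q_people = 58 * 0.035 = 2.03 m^3/s
Airflow for diesel equipment:
Q_diesel = 1047 * 0.054 = 56.538 m^3/s
Total ventilation:
Q_total = 2.03 + 56.538
= 58.568 m^3/s

58.568 m^3/s


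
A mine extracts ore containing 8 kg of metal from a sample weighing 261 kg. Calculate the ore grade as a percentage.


3.0651%

Ore grade = (metal mass / ore mass) * 100
= (8 / 261) * 100
= 0.030651341 * 100
= 3.0651%


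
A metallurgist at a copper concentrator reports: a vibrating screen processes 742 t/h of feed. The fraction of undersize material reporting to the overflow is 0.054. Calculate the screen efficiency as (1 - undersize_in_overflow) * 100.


94.6%

Screen efficiency = (1 - fraction of undersize in overflow) * 100
= (1 - 0.054) * 100
= 0.946 * 100
= 94.6%


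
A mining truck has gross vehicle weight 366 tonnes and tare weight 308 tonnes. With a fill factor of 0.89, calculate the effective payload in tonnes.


51.62 tonnes

Maximum payload = gross - tare
= 366 - 308 = 58 tonnes
Effective payload = max payload * fill factor
= 58 * 0.89
= 51.62 tonnes


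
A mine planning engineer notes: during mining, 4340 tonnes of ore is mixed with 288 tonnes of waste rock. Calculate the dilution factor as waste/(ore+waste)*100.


6.223%

Total material = ore + waste
= 4340 + 288 = 4628 tonnes
Dilution = waste / total * 100
= 288 / 4628 * 100
= 0.06222990493 * 100
= 6.223%


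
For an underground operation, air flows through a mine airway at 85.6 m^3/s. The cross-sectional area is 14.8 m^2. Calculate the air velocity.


Velocity = flow rate / cross-sectional area
= 85.6 / 14.8
= 5.7838 m/s

5.7838 m/s


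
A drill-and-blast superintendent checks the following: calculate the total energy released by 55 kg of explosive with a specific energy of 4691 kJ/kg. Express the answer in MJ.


258.005 MJ

Energy = mass * specific_energy / 1000
= 55 * 4691 / 1000
= 258005 / 1000
= 258.005 MJ


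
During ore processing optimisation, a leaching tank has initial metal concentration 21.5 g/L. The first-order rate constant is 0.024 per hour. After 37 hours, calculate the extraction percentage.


58.8522%

Compute the exponent:
-k * t = -0.024 * 37 = -0.888
Remaining concentration:
C = 21.5 * exp(-0.888)
= 21.5 * 0.4114778861
= 8.846774552 g/L
Extracted = 21.5 - 8.846774552 = 12.65322545 g/L
Extraction % = 12.65322545 / 21.5 * 100
= 58.8522%


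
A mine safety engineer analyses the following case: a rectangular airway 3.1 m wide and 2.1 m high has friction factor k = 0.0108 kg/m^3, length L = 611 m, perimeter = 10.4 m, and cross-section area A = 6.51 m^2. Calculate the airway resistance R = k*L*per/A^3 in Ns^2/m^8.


0.2487 Ns^2/m^8

Compute the numerator:
k * L * per = 0.0108 * 611 * 10.4
= 68.62752
Compute the denominator:
A^3 = 6.51^3 = 275.894451
Resistance:
R = 68.62752 / 275.894451
= 0.2487 Ns^2/m^8


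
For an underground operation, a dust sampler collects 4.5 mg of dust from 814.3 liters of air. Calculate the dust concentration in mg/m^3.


Convert liters to m^3: 1 m^3 = 1000 L
Concentration = mass / volume * 1000
= 4.5 / 814.3 * 1000
= 0.005526218838 * 1000
= 5.5262 mg/m^3

5.5262 mg/m^3


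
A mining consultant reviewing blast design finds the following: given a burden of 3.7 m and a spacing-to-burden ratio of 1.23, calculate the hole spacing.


Spacing = burden * ratio
= 3.7 * 1.23
= 4.551 m

4.551 m


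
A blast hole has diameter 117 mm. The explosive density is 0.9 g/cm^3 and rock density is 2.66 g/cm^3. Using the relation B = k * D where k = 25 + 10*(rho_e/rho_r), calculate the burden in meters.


First, compute k:
rho_e / rho_r = 0.9 / 2.66 = 0.3383458647
k = 25 + 10 * 0.3383458647 = 28.38345865
Then, compute burden:
B = k * D / 1000 = 28.38345865 * 117 / 1000
= 3320.864662 / 1000
= 3.3209 m

3.3209 m


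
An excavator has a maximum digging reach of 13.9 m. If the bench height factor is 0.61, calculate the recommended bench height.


Bench height = reach * factor
= 13.9 * 0.61
= 8.479 m

8.479 m


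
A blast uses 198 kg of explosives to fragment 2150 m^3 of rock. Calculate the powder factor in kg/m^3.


Powder factor = explosive mass / rock volume
= 198 / 2150
= 0.0921 kg/m^3

0.0921 kg/m^3


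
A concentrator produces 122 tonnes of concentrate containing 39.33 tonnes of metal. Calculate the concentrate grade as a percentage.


Grade = (metal in concentrate / concentrate mass) * 100
= (39.33 / 122) * 100
= 0.3223770492 * 100
= 32.2377%

32.2377%


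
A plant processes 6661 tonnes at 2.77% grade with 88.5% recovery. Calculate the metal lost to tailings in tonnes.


Total metal in feed:
= 6661 * 2.77 / 100 = 184.5097 tonnes
Metal recovered:
= 184.5097 * 88.5 / 100 = 163.2910845 tonnes
Metal lost to tailings:
= 184.5097 - 163.2910845
= 21.2186 tonnes

21.2186 tonnes


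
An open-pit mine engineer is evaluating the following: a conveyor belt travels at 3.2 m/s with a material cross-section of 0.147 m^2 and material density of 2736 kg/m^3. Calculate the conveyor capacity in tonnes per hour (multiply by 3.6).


Volumetric flow = speed * area
= 3.2 * 0.147 = 0.4704 m^3/s
Mass flow = volumetric * density
= 0.4704 * 2736 = 1287.0144 kg/s
Convert to t/h: multiply by 3.6
Capacity = 1287.0144 * 3.6
= 4633.2518 t/h

4633.2518 t/h


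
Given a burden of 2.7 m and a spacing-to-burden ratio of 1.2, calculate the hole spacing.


3.24 m

Spacing = burden * ratio
= 2.7 * 1.2
= 3.24 m


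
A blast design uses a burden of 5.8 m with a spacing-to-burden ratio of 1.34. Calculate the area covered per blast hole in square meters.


45.0776 m^2

First, find the spacing:
Spacing = burden * ratio = 5.8 * 1.34
= 7.772 m
Then, calculate the area:
Area = burden * spacing = 5.8 * 7.772
= 45.0776 m^2


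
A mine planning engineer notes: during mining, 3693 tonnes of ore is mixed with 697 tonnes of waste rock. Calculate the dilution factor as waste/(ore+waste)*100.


Total material = ore + waste
= 3693 + 697 = 4390 tonnes
Dilution = waste / total * 100
= 697 / 4390 * 100
= 0.1587699317 * 100
= 15.877%

15.877%


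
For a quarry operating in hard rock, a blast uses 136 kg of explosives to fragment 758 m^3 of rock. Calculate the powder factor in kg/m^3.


0.1794 kg/m^3

Powder factor = explosive mass / rock volume
= 136 / 758
= 0.1794 kg/m^3


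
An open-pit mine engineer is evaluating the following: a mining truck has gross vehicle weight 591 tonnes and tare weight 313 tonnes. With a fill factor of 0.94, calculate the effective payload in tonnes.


261.32 tonnes

Maximum payload = gross - tare
= 591 - 313 = 278 tonnes
Effective payload = max payload * fill factor
= 278 * 0.94
= 261.32 tonnes


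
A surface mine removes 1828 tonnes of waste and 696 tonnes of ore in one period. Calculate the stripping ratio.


2.6264

Stripping ratio = waste tonnage / ore tonnage
= 1828 / 696
= 2.6264


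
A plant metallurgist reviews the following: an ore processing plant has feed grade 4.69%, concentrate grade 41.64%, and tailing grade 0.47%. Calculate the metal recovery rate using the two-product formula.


Using the two-product formula:
R = 100 * c * (f - t) / (f * (c - t))
Numerator = 100 * 41.64 * (4.69 - 0.47)
= 100 * 41.64 * 4.22
= 17572.08
Denominator = 4.69 * (41.64 - 0.47)
= 4.69 * 41.17
= 193.0873
R = 17572.08 / 193.0873
= 91.0059%

91.0059%


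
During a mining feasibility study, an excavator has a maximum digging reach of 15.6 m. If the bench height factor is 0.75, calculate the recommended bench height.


Bench height = reach * factor
= 15.6 * 0.75
= 11.7 m

11.7 m


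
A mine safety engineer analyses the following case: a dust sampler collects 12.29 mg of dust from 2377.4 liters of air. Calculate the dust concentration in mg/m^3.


Convert liters to m^3: 1 m^3 = 1000 L
Concentration = mass / volume * 1000
= 12.29 / 2377.4 * 1000
= 0.005169512913 * 1000
= 5.1695 mg/m^3

5.1695 mg/m^3


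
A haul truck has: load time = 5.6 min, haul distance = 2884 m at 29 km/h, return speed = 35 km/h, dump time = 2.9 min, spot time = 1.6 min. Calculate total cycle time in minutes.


21.0109 min

Convert haul speed to m/min: 29 * 1000/60 = 483.3333333 m/min
Haul time = 2884 / 483.3333333 = 5.966896552 min
Convert return speed to m/min: 35 * 1000/60 = 583.3333333 m/min
Return time = 2884 / 583.3333333 = 4.944 min
Total cycle time:
= 5.6 + 5.966896552 + 2.9 + 4.944 + 1.6
= 21.0109 min


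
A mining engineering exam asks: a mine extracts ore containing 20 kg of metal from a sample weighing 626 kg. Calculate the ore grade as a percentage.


3.1949%

Ore grade = (metal mass / ore mass) * 100
= (20 / 626) * 100
= 0.03194888179 * 100
= 3.1949%


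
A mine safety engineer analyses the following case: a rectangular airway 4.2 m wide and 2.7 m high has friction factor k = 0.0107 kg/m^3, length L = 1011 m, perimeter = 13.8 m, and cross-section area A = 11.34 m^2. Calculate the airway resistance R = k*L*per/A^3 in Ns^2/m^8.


0.1024 Ns^2/m^8

Compute the numerator:
k * L * per = 0.0107 * 1011 * 13.8
= 149.28426
Compute the denominator:
A^3 = 11.34^3 = 1458.274104
Resistance:
R = 149.28426 / 1458.274104
= 0.1024 Ns^2/m^8


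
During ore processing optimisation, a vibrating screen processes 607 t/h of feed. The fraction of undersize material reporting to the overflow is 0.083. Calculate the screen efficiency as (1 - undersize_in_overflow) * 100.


Screen efficiency = (1 - fraction of undersize in overflow) * 100
= (1 - 0.083) * 100
= 0.917 * 100
= 91.7%

91.7%


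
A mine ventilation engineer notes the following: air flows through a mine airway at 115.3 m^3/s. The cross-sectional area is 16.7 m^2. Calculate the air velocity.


Velocity = flow rate / cross-sectional area
= 115.3 / 16.7
= 6.9042 m/s

6.9042 m/s


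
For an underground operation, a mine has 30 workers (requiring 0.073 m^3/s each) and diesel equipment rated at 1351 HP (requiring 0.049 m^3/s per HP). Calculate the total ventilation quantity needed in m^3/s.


Airflow for workers:
Q_people = 30 * 0.073 = 2.19 m^3/s
Airflow for diesel equipment:
Q_diesel = 1351 * 0.049 = 66.199 m^3/s
Total ventilation:
Q_total = 2.19 + 66.199
= 68.389 m^3/s

68.389 m^3/s


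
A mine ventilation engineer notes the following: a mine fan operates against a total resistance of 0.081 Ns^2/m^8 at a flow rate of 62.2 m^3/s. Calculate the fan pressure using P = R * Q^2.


Compute Q^2:
Q^2 = 62.2^2 = 3868.84
Compute pressure:
P = R * Q^2 = 0.081 * 3868.84
= 313.376 Pa

313.376 Pa


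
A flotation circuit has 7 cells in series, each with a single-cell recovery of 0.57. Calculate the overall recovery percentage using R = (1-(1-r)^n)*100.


Complement of single-cell recovery:
1 - r = 1 - 0.57 = 0.43
Raise to power n:
(1 - r)^7 = 0.43^7 = 0.002718186111
Overall recovery:
R = (1 - 0.002718186111) * 100
= 99.7282%

99.7282%


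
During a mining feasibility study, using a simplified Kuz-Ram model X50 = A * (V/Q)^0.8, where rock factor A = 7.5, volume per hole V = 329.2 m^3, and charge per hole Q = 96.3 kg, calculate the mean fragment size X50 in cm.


Compute V/Q:
V/Q = 329.2 / 96.3 = 3.418483904
Raise to the power 0.8:
(V/Q)^0.8 = 3.418483904^0.8 = 2.673417777
Multiply by A:
X50 = 7.5 * 2.673417777
= 20.0506 cm

20.0506 cm


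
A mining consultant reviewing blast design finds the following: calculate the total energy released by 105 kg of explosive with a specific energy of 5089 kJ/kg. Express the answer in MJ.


534.345 MJ

Energy = mass * specific_energy / 1000
= 105 * 5089 / 1000
= 534345 / 1000
= 534.345 MJ


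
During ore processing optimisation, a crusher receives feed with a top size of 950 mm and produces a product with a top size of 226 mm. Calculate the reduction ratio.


4.2035

Reduction ratio = feed size / product size
= 950 / 226
= 4.2035


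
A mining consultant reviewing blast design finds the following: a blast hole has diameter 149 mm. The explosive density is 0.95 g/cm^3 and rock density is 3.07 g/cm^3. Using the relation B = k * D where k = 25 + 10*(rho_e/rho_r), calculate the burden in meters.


4.1861 m

First, compute k:
rho_e / rho_r = 0.95 / 3.07 = 0.3094462541
k = 25 + 10 * 0.3094462541 = 28.09446254
Then, compute burden:
B = k * D / 1000 = 28.09446254 * 149 / 1000
= 4186.074919 / 1000
= 4.1861 m


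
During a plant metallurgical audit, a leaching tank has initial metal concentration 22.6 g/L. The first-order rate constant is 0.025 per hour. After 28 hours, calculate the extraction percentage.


50.3415%

Compute the exponent:
-k * t = -0.025 * 28 = -0.7
Remaining concentration:
C = 22.6 * exp(-0.7)
= 22.6 * 0.4965853038
= 11.22282787 g/L
Extracted = 22.6 - 11.22282787 = 11.37717213 g/L
Extraction % = 11.37717213 / 22.6 * 100
= 50.3415%


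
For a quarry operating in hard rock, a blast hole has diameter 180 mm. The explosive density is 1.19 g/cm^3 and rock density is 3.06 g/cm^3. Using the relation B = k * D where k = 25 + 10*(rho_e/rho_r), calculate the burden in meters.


First, compute k:
rho_e / rho_r = 1.19 / 3.06 = 0.3888888889
k = 25 + 10 * 0.3888888889 = 28.88888889
Then, compute burden:
B = k * D / 1000 = 28.88888889 * 180 / 1000
= 5200 / 1000
= 5.2 m

5.2 m


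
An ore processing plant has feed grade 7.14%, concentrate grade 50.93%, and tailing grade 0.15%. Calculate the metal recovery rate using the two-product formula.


98.1883%

Using the two-product formula:
R = 100 * c * (f - t) / (f * (c - t))
Numerator = 100 * 50.93 * (7.14 - 0.15)
= 100 * 50.93 * 6.99
= 35600.07
Denominator = 7.14 * (50.93 - 0.15)
= 7.14 * 50.78
= 362.5692
R = 35600.07 / 362.5692
= 98.1883%


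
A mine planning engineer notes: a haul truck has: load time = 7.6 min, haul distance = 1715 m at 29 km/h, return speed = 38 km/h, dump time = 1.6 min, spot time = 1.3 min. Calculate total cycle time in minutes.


16.7562 min

Convert haul speed to m/min: 29 * 1000/60 = 483.3333333 m/min
Haul time = 1715 / 483.3333333 = 3.548275862 min
Convert return speed to m/min: 38 * 1000/60 = 633.3333333 m/min
Return time = 1715 / 633.3333333 = 2.707894737 min
Total cycle time:
= 7.6 + 3.548275862 + 1.6 + 2.707894737 + 1.3
= 16.7562 min


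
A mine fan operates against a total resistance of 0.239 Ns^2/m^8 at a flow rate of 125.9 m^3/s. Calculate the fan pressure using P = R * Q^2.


Compute Q^2:
Q^2 = 125.9^2 = 15850.81
Compute pressure:
P = R * Q^2 = 0.239 * 15850.81
= 3788.3436 Pa

3788.3436 Pa


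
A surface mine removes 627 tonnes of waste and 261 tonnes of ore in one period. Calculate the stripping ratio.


Stripping ratio = waste tonnage / ore tonnage
= 627 / 261
= 2.4023

2.4023


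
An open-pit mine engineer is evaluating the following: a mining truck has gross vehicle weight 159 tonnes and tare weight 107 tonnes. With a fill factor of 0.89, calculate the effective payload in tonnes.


46.28 tonnes

Maximum payload = gross - tare
= 159 - 107 = 52 tonnes
Effective payload = max payload * fill factor
= 52 * 0.89
= 46.28 tonnes


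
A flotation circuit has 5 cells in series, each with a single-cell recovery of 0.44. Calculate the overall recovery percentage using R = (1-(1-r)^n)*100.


Complement of single-cell recovery:
1 - r = 1 - 0.44 = 0.56
Raise to power n:
(1 - r)^5 = 0.56^5 = 0.0550731776
Overall recovery:
R = (1 - 0.0550731776) * 100
= 94.4927%

94.4927%


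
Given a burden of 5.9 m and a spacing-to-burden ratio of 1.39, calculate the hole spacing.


8.201 m

Spacing = burden * ratio
= 5.9 * 1.39
= 8.201 m


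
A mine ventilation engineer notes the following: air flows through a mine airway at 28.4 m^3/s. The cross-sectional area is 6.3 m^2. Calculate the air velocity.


4.5079 m/s

Velocity = flow rate / cross-sectional area
= 28.4 / 6.3
= 4.5079 m/s


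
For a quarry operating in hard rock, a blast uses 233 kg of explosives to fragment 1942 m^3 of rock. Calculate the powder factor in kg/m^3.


Powder factor = explosive mass / rock volume
= 233 / 1942
= 0.12 kg/m^3

0.12 kg/m^3


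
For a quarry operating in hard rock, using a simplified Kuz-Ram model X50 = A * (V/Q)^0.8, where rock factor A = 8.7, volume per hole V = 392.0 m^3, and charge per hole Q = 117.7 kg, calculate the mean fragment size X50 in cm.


Compute V/Q:
V/Q = 392.0 / 117.7 = 3.330501274
Raise to the power 0.8:
(V/Q)^0.8 = 3.330501274^0.8 = 2.618229328
Multiply by A:
X50 = 8.7 * 2.618229328
= 22.7786 cm

22.7786 cm


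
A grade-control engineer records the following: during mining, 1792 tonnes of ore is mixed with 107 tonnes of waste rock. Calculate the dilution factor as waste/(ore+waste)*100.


Total material = ore + waste
= 1792 + 107 = 1899 tonnes
Dilution = waste / total * 100
= 107 / 1899 * 100
= 0.05634544497 * 100
= 5.6345%

5.6345%


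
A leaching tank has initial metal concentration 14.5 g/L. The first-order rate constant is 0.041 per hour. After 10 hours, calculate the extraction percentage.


Compute the exponent:
-k * t = -0.041 * 10 = -0.41
Remaining concentration:
C = 14.5 * exp(-0.41)
= 14.5 * 0.6636502501
= 9.622928627 g/L
Extracted = 14.5 - 9.622928627 = 4.877071373 g/L
Extraction % = 4.877071373 / 14.5 * 100
= 33.635%

33.635%


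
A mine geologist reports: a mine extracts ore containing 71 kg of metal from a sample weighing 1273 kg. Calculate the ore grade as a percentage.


Ore grade = (metal mass / ore mass) * 100
= (71 / 1273) * 100
= 0.05577376277 * 100
= 5.5774%

5.5774%


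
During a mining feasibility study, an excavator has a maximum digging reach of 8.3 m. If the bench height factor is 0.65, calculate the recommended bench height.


5.395 m

Bench height = reach * factor
= 8.3 * 0.65
= 5.395 m


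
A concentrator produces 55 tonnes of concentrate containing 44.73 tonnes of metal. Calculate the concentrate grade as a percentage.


Grade = (metal in concentrate / concentrate mass) * 100
= (44.73 / 55) * 100
= 0.8132727273 * 100
= 81.3273%

81.3273%


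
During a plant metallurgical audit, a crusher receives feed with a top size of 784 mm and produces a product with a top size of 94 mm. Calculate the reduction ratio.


Reduction ratio = feed size / product size
= 784 / 94
= 8.3404

8.3404


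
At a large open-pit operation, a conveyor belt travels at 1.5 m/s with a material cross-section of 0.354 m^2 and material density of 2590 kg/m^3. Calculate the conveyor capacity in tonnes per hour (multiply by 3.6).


4951.044 t/h

Volumetric flow = speed * area
= 1.5 * 0.354 = 0.531 m^3/s
Mass flow = volumetric * density
= 0.531 * 2590 = 1375.29 kg/s
Convert to t/h: multiply by 3.6
Capacity = 1375.29 * 3.6
= 4951.044 t/h


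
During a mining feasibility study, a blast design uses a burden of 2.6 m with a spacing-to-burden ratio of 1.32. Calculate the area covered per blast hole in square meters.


8.9232 m^2

First, find the spacing:
Spacing = burden * ratio = 2.6 * 1.32
= 3.432 m
Then, calculate the area:
Area = burden * spacing = 2.6 * 3.432
= 8.9232 m^2


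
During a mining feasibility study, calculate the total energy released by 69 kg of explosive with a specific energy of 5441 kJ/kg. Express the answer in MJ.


Energy = mass * specific_energy / 1000
= 69 * 5441 / 1000
= 375429 / 1000
= 375.429 MJ

375.429 MJ


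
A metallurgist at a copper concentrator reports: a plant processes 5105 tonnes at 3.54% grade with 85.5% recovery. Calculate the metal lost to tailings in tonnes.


Total metal in feed:
= 5105 * 3.54 / 100 = 180.717 tonnes
Metal recovered:
= 180.717 * 85.5 / 100 = 154.513035 tonnes
Metal lost to tailings:
= 180.717 - 154.513035
= 26.204 tonnes

26.204 tonnes


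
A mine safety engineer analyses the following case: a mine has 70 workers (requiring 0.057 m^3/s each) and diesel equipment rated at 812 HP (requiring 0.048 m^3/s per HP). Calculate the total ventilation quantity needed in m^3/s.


42.966 m^3/s

Airflow for workers:
Q_people = 70 * 0.057 = 3.99 m^3/s
Airflow for diesel equipment:
Q_diesel = 812 * 0.048 = 38.976 m^3/s
Total ventilation:
Q_total = 3.99 + 38.976
= 42.966 m^3/s


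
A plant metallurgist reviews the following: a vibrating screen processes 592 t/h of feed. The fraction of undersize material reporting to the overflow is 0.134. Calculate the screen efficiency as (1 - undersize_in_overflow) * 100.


86.6%

Screen efficiency = (1 - fraction of undersize in overflow) * 100
= (1 - 0.134) * 100
= 0.866 * 100
= 86.6%


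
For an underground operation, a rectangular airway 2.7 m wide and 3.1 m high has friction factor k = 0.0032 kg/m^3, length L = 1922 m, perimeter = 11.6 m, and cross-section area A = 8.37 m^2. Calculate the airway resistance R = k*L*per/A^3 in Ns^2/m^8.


Compute the numerator:
k * L * per = 0.0032 * 1922 * 11.6
= 71.34464
Compute the denominator:
A^3 = 8.37^3 = 586.376253
Resistance:
R = 71.34464 / 586.376253
= 0.1217 Ns^2/m^8

0.1217 Ns^2/m^8


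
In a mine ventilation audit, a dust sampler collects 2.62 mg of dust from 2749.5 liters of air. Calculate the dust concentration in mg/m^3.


Convert liters to m^3: 1 m^3 = 1000 L
Concentration = mass / volume * 1000
= 2.62 / 2749.5 * 1000
= 0.0009529005274 * 1000
= 0.9529 mg/m^3

0.9529 mg/m^3


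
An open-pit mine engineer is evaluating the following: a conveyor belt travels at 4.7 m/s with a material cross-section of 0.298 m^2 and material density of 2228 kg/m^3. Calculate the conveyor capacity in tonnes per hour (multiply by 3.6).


11233.9325 t/h

Volumetric flow = speed * area
= 4.7 * 0.298 = 1.4006 m^3/s
Mass flow = volumetric * density
= 1.4006 * 2228 = 3120.5368 kg/s
Convert to t/h: multiply by 3.6
Capacity = 3120.5368 * 3.6
= 11233.9325 t/h


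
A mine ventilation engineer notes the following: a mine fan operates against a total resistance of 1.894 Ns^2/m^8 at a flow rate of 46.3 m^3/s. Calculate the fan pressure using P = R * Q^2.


4060.1489 Pa

Compute Q^2:
Q^2 = 46.3^2 = 2143.69
Compute pressure:
P = R * Q^2 = 1.894 * 2143.69
= 4060.1489 Pa


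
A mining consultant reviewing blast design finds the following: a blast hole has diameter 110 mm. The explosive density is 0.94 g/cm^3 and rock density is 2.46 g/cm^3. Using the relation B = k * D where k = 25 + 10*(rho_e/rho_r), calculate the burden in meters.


First, compute k:
rho_e / rho_r = 0.94 / 2.46 = 0.3821138211
k = 25 + 10 * 0.3821138211 = 28.82113821
Then, compute burden:
B = k * D / 1000 = 28.82113821 * 110 / 1000
= 3170.325203 / 1000
= 3.1703 m

3.1703 m


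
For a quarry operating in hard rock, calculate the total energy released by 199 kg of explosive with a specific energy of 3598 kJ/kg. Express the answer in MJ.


716.002 MJ

Energy = mass * specific_energy / 1000
= 199 * 3598 / 1000
= 716002 / 1000
= 716.002 MJ


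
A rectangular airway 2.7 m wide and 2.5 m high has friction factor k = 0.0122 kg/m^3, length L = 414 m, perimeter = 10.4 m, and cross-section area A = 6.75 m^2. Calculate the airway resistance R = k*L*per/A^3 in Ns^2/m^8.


Compute the numerator:
k * L * per = 0.0122 * 414 * 10.4
= 52.52832
Compute the denominator:
A^3 = 6.75^3 = 307.546875
Resistance:
R = 52.52832 / 307.546875
= 0.1708 Ns^2/m^8

0.1708 Ns^2/m^8


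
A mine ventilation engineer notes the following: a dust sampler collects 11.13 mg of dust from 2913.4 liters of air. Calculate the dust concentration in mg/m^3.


3.8203 mg/m^3

Convert liters to m^3: 1 m^3 = 1000 L
Concentration = mass / volume * 1000
= 11.13 / 2913.4 * 1000
= 0.003820278712 * 1000
= 3.8203 mg/m^3


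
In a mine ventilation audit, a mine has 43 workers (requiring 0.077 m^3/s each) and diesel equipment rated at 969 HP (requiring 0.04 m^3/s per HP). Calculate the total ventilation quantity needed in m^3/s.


42.071 m^3/s

Airflow for workers:
Q_people = 43 * 0.077 = 3.311 m^3/s
Airflow for diesel equipment:
Q_diesel = 969 * 0.04 = 38.76 m^3/s
Total ventilation:
Q_total = 3.311 + 38.76
= 42.071 m^3/s


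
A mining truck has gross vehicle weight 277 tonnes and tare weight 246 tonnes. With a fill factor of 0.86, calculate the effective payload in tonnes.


26.66 tonnes

Maximum payload = gross - tare
= 277 - 246 = 31 tonnes
Effective payload = max payload * fill factor
= 31 * 0.86
= 26.66 tonnes


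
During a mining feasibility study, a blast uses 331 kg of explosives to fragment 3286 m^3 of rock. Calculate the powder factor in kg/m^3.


0.1007 kg/m^3

Powder factor = explosive mass / rock volume
= 331 / 3286
= 0.1007 kg/m^3


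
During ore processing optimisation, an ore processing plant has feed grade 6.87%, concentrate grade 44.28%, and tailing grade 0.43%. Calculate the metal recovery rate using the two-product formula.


94.6601%

Using the two-product formula:
R = 100 * c * (f - t) / (f * (c - t))
Numerator = 100 * 44.28 * (6.87 - 0.43)
= 100 * 44.28 * 6.44
= 28516.32
Denominator = 6.87 * (44.28 - 0.43)
= 6.87 * 43.85
= 301.2495
R = 28516.32 / 301.2495
= 94.6601%


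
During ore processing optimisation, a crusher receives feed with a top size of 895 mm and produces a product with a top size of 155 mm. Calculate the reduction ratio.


5.7742

Reduction ratio = feed size / product size
= 895 / 155
= 5.7742


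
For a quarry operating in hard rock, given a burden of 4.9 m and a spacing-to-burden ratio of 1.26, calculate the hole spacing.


Spacing = burden * ratio
= 4.9 * 1.26
= 6.174 m

6.174 m


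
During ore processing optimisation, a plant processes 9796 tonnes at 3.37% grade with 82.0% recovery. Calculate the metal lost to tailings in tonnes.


Total metal in feed:
= 9796 * 3.37 / 100 = 330.1252 tonnes
Metal recovered:
= 330.1252 * 82.0 / 100 = 270.702664 tonnes
Metal lost to tailings:
= 330.1252 - 270.702664
= 59.4225 tonnes

59.4225 tonnes


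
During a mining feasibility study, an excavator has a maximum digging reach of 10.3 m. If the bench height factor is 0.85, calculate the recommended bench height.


Bench height = reach * factor
= 10.3 * 0.85
= 8.755 m

8.755 m


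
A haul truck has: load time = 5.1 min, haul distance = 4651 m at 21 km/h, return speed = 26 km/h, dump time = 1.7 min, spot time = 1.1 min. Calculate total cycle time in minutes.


31.9216 min

Convert haul speed to m/min: 21 * 1000/60 = 350 m/min
Haul time = 4651 / 350 = 13.28857143 min
Convert return speed to m/min: 26 * 1000/60 = 433.3333333 m/min
Return time = 4651 / 433.3333333 = 10.73307692 min
Total cycle time:
= 5.1 + 13.28857143 + 1.7 + 10.73307692 + 1.1
= 31.9216 min


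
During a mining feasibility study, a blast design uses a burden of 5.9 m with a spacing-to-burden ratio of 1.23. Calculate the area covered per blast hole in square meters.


42.8163 m^2

First, find the spacing:
Spacing = burden * ratio = 5.9 * 1.23
= 7.257 m
Then, calculate the area:
Area = burden * spacing = 5.9 * 7.257
= 42.8163 m^2


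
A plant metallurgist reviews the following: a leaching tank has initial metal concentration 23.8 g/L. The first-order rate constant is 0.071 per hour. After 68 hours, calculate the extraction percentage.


Compute the exponent:
-k * t = -0.071 * 68 = -4.828
Remaining concentration:
C = 23.8 * exp(-4.828)
= 23.8 * 0.008002510292
= 0.190459745 g/L
Extracted = 23.8 - 0.190459745 = 23.60954026 g/L
Extraction % = 23.60954026 / 23.8 * 100
= 99.1997%

99.1997%


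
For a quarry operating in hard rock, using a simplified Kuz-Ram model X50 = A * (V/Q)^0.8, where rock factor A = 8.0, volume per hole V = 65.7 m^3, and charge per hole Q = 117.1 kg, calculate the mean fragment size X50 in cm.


Compute V/Q:
V/Q = 65.7 / 117.1 = 0.561058924
Raise to the power 0.8:
(V/Q)^0.8 = 0.561058924^0.8 = 0.6298059795
Multiply by A:
X50 = 8.0 * 0.6298059795
= 5.0384 cm

5.0384 cm


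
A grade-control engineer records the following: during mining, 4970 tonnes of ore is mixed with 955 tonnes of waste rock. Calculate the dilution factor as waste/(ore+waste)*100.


16.1181%

Total material = ore + waste
= 4970 + 955 = 5925 tonnes
Dilution = waste / total * 100
= 955 / 5925 * 100
= 0.1611814346 * 100
= 16.1181%


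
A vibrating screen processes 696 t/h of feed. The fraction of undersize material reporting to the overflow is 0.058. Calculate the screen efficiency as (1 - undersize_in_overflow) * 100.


Screen efficiency = (1 - fraction of undersize in overflow) * 100
= (1 - 0.058) * 100
= 0.942 * 100
= 94.2%

94.2%


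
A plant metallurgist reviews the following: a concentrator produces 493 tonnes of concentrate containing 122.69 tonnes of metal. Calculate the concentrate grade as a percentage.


Grade = (metal in concentrate / concentrate mass) * 100
= (122.69 / 493) * 100
= 0.2488640974 * 100
= 24.8864%

24.8864%


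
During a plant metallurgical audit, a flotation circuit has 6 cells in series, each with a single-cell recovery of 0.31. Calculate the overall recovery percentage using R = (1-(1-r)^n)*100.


89.2082%

Complement of single-cell recovery:
1 - r = 1 - 0.31 = 0.69
Raise to power n:
(1 - r)^6 = 0.69^6 = 0.1079181631
Overall recovery:
R = (1 - 0.1079181631) * 100
= 89.2082%


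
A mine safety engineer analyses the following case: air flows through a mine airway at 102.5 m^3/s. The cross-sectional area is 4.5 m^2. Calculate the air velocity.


Velocity = flow rate / cross-sectional area
= 102.5 / 4.5
= 22.7778 m/s

22.7778 m/s


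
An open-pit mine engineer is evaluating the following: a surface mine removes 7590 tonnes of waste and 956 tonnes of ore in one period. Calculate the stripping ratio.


Stripping ratio = waste tonnage / ore tonnage
= 7590 / 956
= 7.9393

7.9393


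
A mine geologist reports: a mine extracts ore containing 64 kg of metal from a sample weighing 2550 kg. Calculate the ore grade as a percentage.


Ore grade = (metal mass / ore mass) * 100
= (64 / 2550) * 100
= 0.02509803922 * 100
= 2.5098%

2.5098%


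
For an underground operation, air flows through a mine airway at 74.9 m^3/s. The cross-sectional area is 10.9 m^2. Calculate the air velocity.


Velocity = flow rate / cross-sectional area
= 74.9 / 10.9
= 6.8716 m/s

6.8716 m/s


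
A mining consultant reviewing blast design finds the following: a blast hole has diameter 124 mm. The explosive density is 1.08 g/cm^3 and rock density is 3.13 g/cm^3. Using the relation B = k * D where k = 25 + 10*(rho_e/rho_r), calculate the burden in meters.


3.5279 m

First, compute k:
rho_e / rho_r = 1.08 / 3.13 = 0.3450479233
k = 25 + 10 * 0.3450479233 = 28.45047923
Then, compute burden:
B = k * D / 1000 = 28.45047923 * 124 / 1000
= 3527.859425 / 1000
= 3.5279 m


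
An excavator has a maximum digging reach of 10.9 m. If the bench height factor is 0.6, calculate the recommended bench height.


Bench height = reach * factor
= 10.9 * 0.6
= 6.54 m

6.54 m


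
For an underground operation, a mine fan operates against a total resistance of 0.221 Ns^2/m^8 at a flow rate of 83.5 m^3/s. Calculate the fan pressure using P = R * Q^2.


1540.8673 Pa

Compute Q^2:
Q^2 = 83.5^2 = 6972.25
Compute pressure:
P = R * Q^2 = 0.221 * 6972.25
= 1540.8673 Pa


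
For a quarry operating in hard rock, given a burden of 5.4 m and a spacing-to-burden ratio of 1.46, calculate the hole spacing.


Spacing = burden * ratio
= 5.4 * 1.46
= 7.884 m

7.884 m


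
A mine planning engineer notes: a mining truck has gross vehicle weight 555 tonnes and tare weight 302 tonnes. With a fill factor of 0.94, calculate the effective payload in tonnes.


237.82 tonnes

Maximum payload = gross - tare
= 555 - 302 = 253 tonnes
Effective payload = max payload * fill factor
= 253 * 0.94
= 237.82 tonnes


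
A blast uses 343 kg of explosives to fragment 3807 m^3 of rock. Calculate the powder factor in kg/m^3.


0.0901 kg/m^3

Powder factor = explosive mass / rock volume
= 343 / 3807
= 0.0901 kg/m^3


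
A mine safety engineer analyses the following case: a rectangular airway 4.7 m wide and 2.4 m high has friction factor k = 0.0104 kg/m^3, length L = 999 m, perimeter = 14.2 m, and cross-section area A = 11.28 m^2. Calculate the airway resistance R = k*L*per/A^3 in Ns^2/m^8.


0.1028 Ns^2/m^8

Compute the numerator:
k * L * per = 0.0104 * 999 * 14.2
= 147.53232
Compute the denominator:
A^3 = 11.28^3 = 1435.249152
Resistance:
R = 147.53232 / 1435.249152
= 0.1028 Ns^2/m^8


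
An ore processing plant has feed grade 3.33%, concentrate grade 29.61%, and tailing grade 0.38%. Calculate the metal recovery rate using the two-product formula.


Using the two-product formula:
R = 100 * c * (f - t) / (f * (c - t))
Numerator = 100 * 29.61 * (3.33 - 0.38)
= 100 * 29.61 * 2.95
= 8734.95
Denominator = 3.33 * (29.61 - 0.38)
= 3.33 * 29.23
= 97.3359
R = 8734.95 / 97.3359
= 89.7403%

89.7403%


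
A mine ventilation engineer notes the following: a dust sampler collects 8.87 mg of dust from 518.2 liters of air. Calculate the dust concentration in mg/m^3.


17.1169 mg/m^3

Convert liters to m^3: 1 m^3 = 1000 L
Concentration = mass / volume * 1000
= 8.87 / 518.2 * 1000
= 0.01711694327 * 1000
= 17.1169 mg/m^3


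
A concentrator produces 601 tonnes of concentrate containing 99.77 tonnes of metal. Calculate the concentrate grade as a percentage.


Grade = (metal in concentrate / concentrate mass) * 100
= (99.77 / 601) * 100
= 0.1660066556 * 100
= 16.6007%

16.6007%


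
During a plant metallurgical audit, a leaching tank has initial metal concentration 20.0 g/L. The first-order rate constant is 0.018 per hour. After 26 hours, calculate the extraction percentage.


Compute the exponent:
-k * t = -0.018 * 26 = -0.468
Remaining concentration:
C = 20.0 * exp(-0.468)
= 20.0 * 0.6262535237
= 12.52507047 g/L
Extracted = 20.0 - 12.52507047 = 7.474929527 g/L
Extraction % = 7.474929527 / 20.0 * 100
= 37.3746%

37.3746%


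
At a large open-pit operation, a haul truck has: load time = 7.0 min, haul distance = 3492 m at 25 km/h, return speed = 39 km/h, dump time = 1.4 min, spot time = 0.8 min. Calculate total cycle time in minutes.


Convert haul speed to m/min: 25 * 1000/60 = 416.6666667 m/min
Haul time = 3492 / 416.6666667 = 8.3808 min
Convert return speed to m/min: 39 * 1000/60 = 650 m/min
Return time = 3492 / 650 = 5.372307692 min
Total cycle time:
= 7.0 + 8.3808 + 1.4 + 5.372307692 + 0.8
= 22.9531 min

22.9531 min


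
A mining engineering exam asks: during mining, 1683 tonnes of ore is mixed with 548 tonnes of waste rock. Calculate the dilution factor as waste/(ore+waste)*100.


24.563%

Total material = ore + waste
= 1683 + 548 = 2231 tonnes
Dilution = waste / total * 100
= 548 / 2231 * 100
= 0.2456297624 * 100
= 24.563%


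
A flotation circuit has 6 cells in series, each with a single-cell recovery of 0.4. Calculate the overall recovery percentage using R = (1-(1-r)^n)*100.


Complement of single-cell recovery:
1 - r = 1 - 0.4 = 0.6
Raise to power n:
(1 - r)^6 = 0.6^6 = 0.046656
Overall recovery:
R = (1 - 0.046656) * 100
= 95.3344%

95.3344%


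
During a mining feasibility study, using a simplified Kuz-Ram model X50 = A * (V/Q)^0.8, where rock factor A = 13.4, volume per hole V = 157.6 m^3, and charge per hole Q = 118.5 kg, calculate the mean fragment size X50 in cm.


16.8335 cm

Compute V/Q:
V/Q = 157.6 / 118.5 = 1.329957806
Raise to the power 0.8:
(V/Q)^0.8 = 1.329957806^0.8 = 1.256233268
Multiply by A:
X50 = 13.4 * 1.256233268
= 16.8335 cm


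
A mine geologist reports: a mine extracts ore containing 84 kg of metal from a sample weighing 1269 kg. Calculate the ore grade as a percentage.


Ore grade = (metal mass / ore mass) * 100
= (84 / 1269) * 100
= 0.06619385343 * 100
= 6.6194%

6.6194%


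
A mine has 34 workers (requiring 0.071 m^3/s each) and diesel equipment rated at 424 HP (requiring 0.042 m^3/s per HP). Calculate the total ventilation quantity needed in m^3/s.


20.222 m^3/s

Airflow for workers:
Q_people = 34 * 0.071 = 2.414 m^3/s
Airflow for diesel equipment:
Q_diesel = 424 * 0.042 = 17.808 m^3/s
Total ventilation:
Q_total = 2.414 + 17.808
= 20.222 m^3/s


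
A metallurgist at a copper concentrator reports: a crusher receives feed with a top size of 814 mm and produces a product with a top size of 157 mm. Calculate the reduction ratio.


5.1847

Reduction ratio = feed size / product size
= 814 / 157
= 5.1847


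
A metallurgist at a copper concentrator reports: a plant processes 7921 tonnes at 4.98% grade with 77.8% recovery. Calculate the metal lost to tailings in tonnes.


87.5714 tonnes

Total metal in feed:
= 7921 * 4.98 / 100 = 394.4658 tonnes
Metal recovered:
= 394.4658 * 77.8 / 100 = 306.8943924 tonnes
Metal lost to tailings:
= 394.4658 - 306.8943924
= 87.5714 tonnes


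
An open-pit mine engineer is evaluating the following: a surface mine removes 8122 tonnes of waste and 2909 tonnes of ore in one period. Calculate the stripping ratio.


Stripping ratio = waste tonnage / ore tonnage
= 8122 / 2909
= 2.792

2.792


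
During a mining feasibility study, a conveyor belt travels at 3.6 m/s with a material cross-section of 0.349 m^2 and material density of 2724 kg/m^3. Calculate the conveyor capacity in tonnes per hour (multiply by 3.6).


Volumetric flow = speed * area
= 3.6 * 0.349 = 1.2564 m^3/s
Mass flow = volumetric * density
= 1.2564 * 2724 = 3422.4336 kg/s
Convert to t/h: multiply by 3.6
Capacity = 3422.4336 * 3.6
= 12320.761 t/h

12320.761 t/h


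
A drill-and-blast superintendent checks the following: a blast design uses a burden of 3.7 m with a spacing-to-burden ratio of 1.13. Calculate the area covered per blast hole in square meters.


First, find the spacing:
Spacing = burden * ratio = 3.7 * 1.13
= 4.181 m
Then, calculate the area:
Area = burden * spacing = 3.7 * 4.181
= 15.4697 m^2

15.4697 m^2


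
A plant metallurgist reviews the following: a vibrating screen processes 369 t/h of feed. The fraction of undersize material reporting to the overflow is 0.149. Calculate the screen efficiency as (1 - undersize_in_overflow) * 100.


Screen efficiency = (1 - fraction of undersize in overflow) * 100
= (1 - 0.149) * 100
= 0.851 * 100
= 85.1%

85.1%


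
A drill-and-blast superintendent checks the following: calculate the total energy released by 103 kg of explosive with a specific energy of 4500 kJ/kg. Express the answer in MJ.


Energy = mass * specific_energy / 1000
= 103 * 4500 / 1000
= 463500 / 1000
= 463.5 MJ

463.5 MJ


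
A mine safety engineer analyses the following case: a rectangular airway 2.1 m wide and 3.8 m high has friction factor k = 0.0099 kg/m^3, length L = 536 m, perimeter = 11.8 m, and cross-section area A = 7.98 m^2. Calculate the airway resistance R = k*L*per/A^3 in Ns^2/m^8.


Compute the numerator:
k * L * per = 0.0099 * 536 * 11.8
= 62.61552
Compute the denominator:
A^3 = 7.98^3 = 508.169592
Resistance:
R = 62.61552 / 508.169592
= 0.1232 Ns^2/m^8

0.1232 Ns^2/m^8


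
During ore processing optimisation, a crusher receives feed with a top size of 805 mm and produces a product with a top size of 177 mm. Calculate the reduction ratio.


4.548

Reduction ratio = feed size / product size
= 805 / 177
= 4.548


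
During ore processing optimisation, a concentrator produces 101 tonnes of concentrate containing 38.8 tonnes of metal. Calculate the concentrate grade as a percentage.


38.4158%

Grade = (metal in concentrate / concentrate mass) * 100
= (38.8 / 101) * 100
= 0.3841584158 * 100
= 38.4158%


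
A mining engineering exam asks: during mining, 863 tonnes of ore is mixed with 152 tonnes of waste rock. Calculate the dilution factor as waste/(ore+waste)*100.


14.9754%

Total material = ore + waste
= 863 + 152 = 1015 tonnes
Dilution = waste / total * 100
= 152 / 1015 * 100
= 0.1497536946 * 100
= 14.9754%
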